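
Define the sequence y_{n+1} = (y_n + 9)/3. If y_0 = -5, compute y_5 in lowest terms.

y_1 = ((-5) + 9)/3 = 4/3.
y_2 = ((4/3) + 9)/3 = 31/9.
y_3 = ((31/9) + 9)/3 = 112/27.
y_4 = ((112/27) + 9)/3 = 355/81.
y_5 = ((355/81) + 9)/3 = 1084/243.

1084/243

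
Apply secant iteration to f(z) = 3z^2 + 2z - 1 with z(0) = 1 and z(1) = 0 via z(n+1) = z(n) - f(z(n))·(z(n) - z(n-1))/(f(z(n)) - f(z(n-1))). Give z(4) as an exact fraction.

f(1) = 4, f(0) = -1. z(2) = 0 - (-1)·(0 - 1)/((-1) - 4) = 1/5.
f(0) = -1, f(1/5) = -12/25. z(3) = (1/5) - (-12/25)·((1/5) - 0)/((-12/25) - (-1)) = 5/13.
f(1/5) = -12/25, f(5/13) = 36/169. z(4) = (5/13) - (36/169)·((5/13) - (1/5))/((36/169) - (-12/25)) = 20/61.

20/61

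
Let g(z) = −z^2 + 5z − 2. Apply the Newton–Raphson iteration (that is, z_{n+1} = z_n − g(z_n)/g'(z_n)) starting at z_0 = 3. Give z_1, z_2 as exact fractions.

z_1 = 7, z_2 = 47/9

g'(z) = −2z + 5.
g(3) = 4, g'(3) = −1, so z_1 = 3 − 4/(−1) = 7.
g(7) = −16, g'(7) = −9, so z_2 = 7 − (−16)/(−9) = 47/9.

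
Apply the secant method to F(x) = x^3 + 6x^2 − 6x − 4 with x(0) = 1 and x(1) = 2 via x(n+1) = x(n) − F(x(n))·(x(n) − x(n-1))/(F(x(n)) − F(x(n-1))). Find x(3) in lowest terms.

F(1) = −3, F(2) = 16. x(2) = 2 − 16·(2 − 1)/(16 − (−3)) = 22/19.
F(2) = 16, F(22/19) = −9264/6859. x(3) = (22/19) − (−9264/6859)·((22/19) − 2)/((−9264/6859) − 16) = 4550/3719.

4550/3719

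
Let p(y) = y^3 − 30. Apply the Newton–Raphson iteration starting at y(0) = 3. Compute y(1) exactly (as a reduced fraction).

p'(y) = 3y^2.
p(3) = −3, p'(3) = 27, so y(1) = 3 − (−3)/27 = 28/9.

28/9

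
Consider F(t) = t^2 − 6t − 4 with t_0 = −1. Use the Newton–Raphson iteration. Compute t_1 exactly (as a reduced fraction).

−5/8

F'(t) = 2t − 6.
F(−1) = 3, F'(−1) = −8, so t_1 = (−1) − 3/(−8) = −5/8.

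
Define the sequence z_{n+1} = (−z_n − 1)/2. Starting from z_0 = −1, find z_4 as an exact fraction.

−3/8

z_1 = (−(−1) − 1)/2 = 0.
z_2 = (−0 − 1)/2 = −1/2.
z_3 = (−(−1/2) − 1)/2 = −1/4.
z_4 = (−(−1/4) − 1)/2 = −3/8.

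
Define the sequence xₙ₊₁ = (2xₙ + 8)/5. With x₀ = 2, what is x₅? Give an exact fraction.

x₁ = (2·2 + 8)/5 = 12/5.
x₂ = (2·(12/5) + 8)/5 = 64/25.
x₃ = (2·(64/25) + 8)/5 = 328/125.
x₄ = (2·(328/125) + 8)/5 = 1656/625.
x₅ = (2·(1656/625) + 8)/5 = 8312/3125.

8312/3125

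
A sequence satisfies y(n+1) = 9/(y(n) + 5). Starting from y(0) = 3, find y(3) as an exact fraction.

y(1) = 9/(3 + 5) = 9/8.
y(2) = 9/(9/8 + 5) = 72/49.
y(3) = 9/(72/49 + 5) = 441/317.

441/317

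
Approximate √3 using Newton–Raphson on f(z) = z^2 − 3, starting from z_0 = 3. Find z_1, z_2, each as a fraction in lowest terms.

f'(z) = 2z.
f(3) = 6, f'(3) = 6, so z_1 = 3 − 6/6 = 2.
f(2) = 1, f'(2) = 4, so z_2 = 2 − 1/4 = 7/4.

z_1 = 2, z_2 = 7/4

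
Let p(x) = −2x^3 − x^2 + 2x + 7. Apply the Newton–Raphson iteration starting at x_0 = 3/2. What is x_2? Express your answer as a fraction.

p'(x) = −6x^2 − 2x + 2.
p(3/2) = 1, p'(3/2) = −29/2, so x_1 = (3/2) − 1/(−29/2) = 91/58.
p(91/58) = −1176/24389, p'(91/58) = −26757/1682, so x_2 = (91/58) − (−1176/24389)/(−26757/1682) = 810061/517302.

810061/517302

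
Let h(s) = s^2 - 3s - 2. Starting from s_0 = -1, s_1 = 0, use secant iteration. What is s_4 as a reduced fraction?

-32/57

h(-1) = 2, h(0) = -2. s_2 = 0 - (-2)·(0 - (-1))/((-2) - 2) = -1/2.
h(0) = -2, h(-1/2) = -1/4. s_3 = (-1/2) - (-1/4)·((-1/2) - 0)/((-1/4) - (-2)) = -4/7.
h(-1/2) = -1/4, h(-4/7) = 2/49. s_4 = (-4/7) - (2/49)·((-4/7) - (-1/2))/((2/49) - (-1/4)) = -32/57.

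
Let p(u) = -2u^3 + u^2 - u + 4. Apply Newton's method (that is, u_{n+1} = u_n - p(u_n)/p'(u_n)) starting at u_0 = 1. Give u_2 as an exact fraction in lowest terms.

1627/1245

p'(u) = -6u^2 + 2u - 1.
p(1) = 2, p'(1) = -5, so u_1 = 1 - 2/(-5) = 7/5.
p(7/5) = -116/125, p'(7/5) = -249/25, so u_2 = (7/5) - (-116/125)/(-249/25) = 1627/1245.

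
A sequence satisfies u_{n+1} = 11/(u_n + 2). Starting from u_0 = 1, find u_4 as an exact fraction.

u_1 = 11/(1 + 2) = 11/3.
u_2 = 11/(11/3 + 2) = 33/17.
u_3 = 11/(33/17 + 2) = 187/67.
u_4 = 11/(187/67 + 2) = 737/321.

737/321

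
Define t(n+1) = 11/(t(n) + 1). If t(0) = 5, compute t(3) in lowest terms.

187/83

t(1) = 11/(5 + 1) = 11/6.
t(2) = 11/(11/6 + 1) = 66/17.
t(3) = 11/(66/17 + 1) = 187/83.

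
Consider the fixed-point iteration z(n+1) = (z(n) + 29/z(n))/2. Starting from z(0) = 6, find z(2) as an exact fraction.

8401/1560

z(1) = (6 + 29/6)/2 = 65/12.
z(2) = (65/12 + 29/(65/12))/2 = 8401/1560.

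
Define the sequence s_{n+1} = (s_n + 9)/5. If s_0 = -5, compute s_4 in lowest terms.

1399/625

s_1 = ((-5) + 9)/5 = 4/5.
s_2 = ((4/5) + 9)/5 = 49/25.
s_3 = ((49/25) + 9)/5 = 274/125.
s_4 = ((274/125) + 9)/5 = 1399/625.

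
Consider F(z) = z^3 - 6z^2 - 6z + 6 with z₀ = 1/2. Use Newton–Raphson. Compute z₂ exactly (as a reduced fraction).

F'(z) = 3z^2 - 12z - 6.
F(1/2) = 13/8, F'(1/2) = -45/4, so z₁ = (1/2) - (13/8)/(-45/4) = 29/45.
F(29/45) = -8281/91125, F'(29/45) = -8429/675, so z₂ = (29/45) - (-8281/91125)/(-8429/675) = 725042/1137915.

725042/1137915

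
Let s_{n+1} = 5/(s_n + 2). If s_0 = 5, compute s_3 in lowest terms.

95/73

s_1 = 5/(5 + 2) = 5/7.
s_2 = 5/(5/7 + 2) = 35/19.
s_3 = 5/(35/19 + 2) = 95/73.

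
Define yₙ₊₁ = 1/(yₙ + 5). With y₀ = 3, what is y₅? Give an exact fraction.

1106/5743

y₁ = 1/(3 + 5) = 1/8.
y₂ = 1/(1/8 + 5) = 8/41.
y₃ = 1/(8/41 + 5) = 41/213.
y₄ = 1/(41/213 + 5) = 213/1106.
y₅ = 1/(213/1106 + 5) = 1106/5743.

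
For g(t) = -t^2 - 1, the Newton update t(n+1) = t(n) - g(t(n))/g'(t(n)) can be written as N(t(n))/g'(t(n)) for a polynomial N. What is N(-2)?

-3

g'(t) = -2t.
N(t) = t·g'(t) - g(t) = t·(-2t) - (-t^2 - 1) = -t^2 + 1.
N(-2) = -3.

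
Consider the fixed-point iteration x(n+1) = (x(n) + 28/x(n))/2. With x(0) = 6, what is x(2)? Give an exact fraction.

x(1) = (6 + 28/6)/2 = 16/3.
x(2) = (16/3 + 28/(16/3))/2 = 127/24.

127/24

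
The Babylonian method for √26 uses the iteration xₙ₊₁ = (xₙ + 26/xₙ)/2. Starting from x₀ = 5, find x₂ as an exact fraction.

5201/1020

x₁ = (5 + 26/5)/2 = 51/10.
x₂ = (51/10 + 26/(51/10))/2 = 5201/1020.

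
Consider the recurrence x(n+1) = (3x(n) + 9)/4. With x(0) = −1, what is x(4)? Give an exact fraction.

x(1) = (3·(−1) + 9)/4 = 3/2.
x(2) = (3·(3/2) + 9)/4 = 27/8.
x(3) = (3·(27/8) + 9)/4 = 153/32.
x(4) = (3·(153/32) + 9)/4 = 747/128.

747/128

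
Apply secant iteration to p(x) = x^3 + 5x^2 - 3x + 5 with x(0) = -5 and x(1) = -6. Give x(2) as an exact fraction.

-185/33

p(-5) = 20, p(-6) = -13. x(2) = (-6) - (-13)·((-6) - (-5))/((-13) - 20) = -185/33.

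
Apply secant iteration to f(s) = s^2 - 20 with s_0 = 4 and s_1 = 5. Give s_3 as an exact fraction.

f(4) = -4, f(5) = 5. s_2 = 5 - 5·(5 - 4)/(5 - (-4)) = 40/9.
f(5) = 5, f(40/9) = -20/81. s_3 = (40/9) - (-20/81)·((40/9) - 5)/((-20/81) - 5) = 76/17.

76/17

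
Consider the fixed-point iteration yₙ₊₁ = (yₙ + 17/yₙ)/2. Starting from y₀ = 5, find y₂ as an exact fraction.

433/105

y₁ = (5 + 17/5)/2 = 21/5.
y₂ = (21/5 + 17/(21/5))/2 = 433/105.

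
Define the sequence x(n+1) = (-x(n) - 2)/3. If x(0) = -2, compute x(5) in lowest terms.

-40/81

x(1) = (-(-2) - 2)/3 = 0.
x(2) = (-0 - 2)/3 = -2/3.
x(3) = (-(-2/3) - 2)/3 = -4/9.
x(4) = (-(-4/9) - 2)/3 = -14/27.
x(5) = (-(-14/27) - 2)/3 = -40/81.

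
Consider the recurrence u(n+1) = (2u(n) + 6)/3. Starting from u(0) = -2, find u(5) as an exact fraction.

1202/243

u(1) = (2·(-2) + 6)/3 = 2/3.
u(2) = (2·(2/3) + 6)/3 = 22/9.
u(3) = (2·(22/9) + 6)/3 = 98/27.
u(4) = (2·(98/27) + 6)/3 = 358/81.
u(5) = (2·(358/81) + 6)/3 = 1202/243.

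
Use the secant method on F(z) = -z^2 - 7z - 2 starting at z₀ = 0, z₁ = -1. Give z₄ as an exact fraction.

F(0) = -2, F(-1) = 4. z₂ = (-1) - 4·((-1) - 0)/(4 - (-2)) = -1/3.
F(-1) = 4, F(-1/3) = 2/9. z₃ = (-1/3) - (2/9)·((-1/3) - (-1))/((2/9) - 4) = -5/17.
F(-1/3) = 2/9, F(-5/17) = -8/289. z₄ = (-5/17) - (-8/289)·((-5/17) - (-1/3))/((-8/289) - (2/9)) = -97/325.

-97/325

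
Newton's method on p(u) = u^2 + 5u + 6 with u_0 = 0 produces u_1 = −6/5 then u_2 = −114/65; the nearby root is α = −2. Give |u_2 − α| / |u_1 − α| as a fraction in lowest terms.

u_1 − α = −6/5 − (−2) = −6/5 + 2 = 4/5, so |u_1 − α| = 4/5.
u_2 − α = −114/65 − (−2) = −114/65 + 2 = 16/65, so |u_2 − α| = 16/65.
Ratio = (16/65) / (4/5) = 4/13.

4/13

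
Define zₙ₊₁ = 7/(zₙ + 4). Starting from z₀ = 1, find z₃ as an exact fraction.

z₁ = 7/(1 + 4) = 7/5.
z₂ = 7/(7/5 + 4) = 35/27.
z₃ = 7/(35/27 + 4) = 189/143.

189/143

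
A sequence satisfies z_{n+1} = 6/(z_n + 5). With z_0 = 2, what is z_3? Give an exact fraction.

z_1 = 6/(2 + 5) = 6/7.
z_2 = 6/(6/7 + 5) = 42/41.
z_3 = 6/(42/41 + 5) = 246/247.

246/247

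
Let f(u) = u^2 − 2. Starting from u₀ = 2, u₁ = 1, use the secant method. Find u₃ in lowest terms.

f(2) = 2, f(1) = −1. u₂ = 1 − (−1)·(1 − 2)/((−1) − 2) = 4/3.
f(1) = −1, f(4/3) = −2/9. u₃ = (4/3) − (−2/9)·((4/3) − 1)/((−2/9) − (−1)) = 10/7.

10/7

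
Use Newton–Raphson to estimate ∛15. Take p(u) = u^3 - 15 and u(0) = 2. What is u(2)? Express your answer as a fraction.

42751/17298

p'(u) = 3u^2.
p(2) = -7, p'(2) = 12, so u(1) = 2 - (-7)/12 = 31/12.
p(31/12) = 3871/1728, p'(31/12) = 961/48, so u(2) = (31/12) - (3871/1728)/(961/48) = 42751/17298.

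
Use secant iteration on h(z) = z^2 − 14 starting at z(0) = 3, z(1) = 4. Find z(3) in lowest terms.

h(3) = −5, h(4) = 2. z(2) = 4 − 2·(4 − 3)/(2 − (−5)) = 26/7.
h(4) = 2, h(26/7) = −10/49. z(3) = (26/7) − (−10/49)·((26/7) − 4)/((−10/49) − 2) = 101/27.

101/27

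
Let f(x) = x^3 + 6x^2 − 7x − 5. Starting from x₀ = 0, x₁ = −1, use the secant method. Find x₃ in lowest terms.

f(0) = −5, f(−1) = 7. x₂ = (−1) − 7·((−1) − 0)/(7 − (−5)) = −5/12.
f(−1) = 7, f(−5/12) = −1925/1728. x₃ = (−5/12) − (−1925/1728)·((−5/12) − (−1))/((−1925/1728) − 7) = −995/2003.

−995/2003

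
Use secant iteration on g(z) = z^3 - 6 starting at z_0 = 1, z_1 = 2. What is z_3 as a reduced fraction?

g(1) = -5, g(2) = 2. z_2 = 2 - 2·(2 - 1)/(2 - (-5)) = 12/7.
g(2) = 2, g(12/7) = -330/343. z_3 = (12/7) - (-330/343)·((12/7) - 2)/((-330/343) - 2) = 459/254.

459/254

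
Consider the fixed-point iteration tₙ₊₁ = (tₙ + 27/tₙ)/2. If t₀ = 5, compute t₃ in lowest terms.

3650401/702520

t₁ = (5 + 27/5)/2 = 26/5.
t₂ = (26/5 + 27/(26/5))/2 = 1351/260.
t₃ = (1351/260 + 27/(1351/260))/2 = 3650401/702520.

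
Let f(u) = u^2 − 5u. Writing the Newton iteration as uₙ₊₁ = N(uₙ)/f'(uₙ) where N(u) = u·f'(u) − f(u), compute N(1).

1

f'(u) = 2u − 5.
N(u) = u·f'(u) − f(u) = u·(2u − 5) − (u^2 − 5u) = u^2.
N(1) = 1.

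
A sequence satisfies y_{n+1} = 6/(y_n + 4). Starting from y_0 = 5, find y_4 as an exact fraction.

111/95

y_1 = 6/(5 + 4) = 2/3.
y_2 = 6/(2/3 + 4) = 9/7.
y_3 = 6/(9/7 + 4) = 42/37.
y_4 = 6/(42/37 + 4) = 111/95.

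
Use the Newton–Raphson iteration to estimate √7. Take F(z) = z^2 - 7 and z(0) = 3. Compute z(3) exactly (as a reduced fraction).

F'(z) = 2z.
F(3) = 2, F'(3) = 6, so z(1) = 3 - 2/6 = 8/3.
F(8/3) = 1/9, F'(8/3) = 16/3, so z(2) = (8/3) - (1/9)/(16/3) = 127/48.
F(127/48) = 1/2304, F'(127/48) = 127/24, so z(3) = (127/48) - (1/2304)/(127/24) = 32257/12192.

32257/12192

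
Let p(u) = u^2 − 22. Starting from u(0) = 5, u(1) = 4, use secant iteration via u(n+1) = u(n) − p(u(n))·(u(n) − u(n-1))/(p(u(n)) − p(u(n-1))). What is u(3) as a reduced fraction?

61/13

p(5) = 3, p(4) = −6. u(2) = 4 − (−6)·(4 − 5)/((−6) − 3) = 14/3.
p(4) = −6, p(14/3) = −2/9. u(3) = (14/3) − (−2/9)·((14/3) − 4)/((−2/9) − (−6)) = 61/13.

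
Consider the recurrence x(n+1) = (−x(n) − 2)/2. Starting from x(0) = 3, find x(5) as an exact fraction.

−25/32

x(1) = (−3 − 2)/2 = −5/2.
x(2) = (−(−5/2) − 2)/2 = 1/4.
x(3) = (−(1/4) − 2)/2 = −9/8.
x(4) = (−(−9/8) − 2)/2 = −7/16.
x(5) = (−(−7/16) − 2)/2 = −25/32.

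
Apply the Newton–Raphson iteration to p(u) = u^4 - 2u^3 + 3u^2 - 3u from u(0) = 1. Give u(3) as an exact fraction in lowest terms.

p'(u) = 4u^3 - 6u^2 + 6u - 3.
p(1) = -1, p'(1) = 1, so u(1) = 1 - (-1)/1 = 2.
p(2) = 6, p'(2) = 17, so u(2) = 2 - 6/17 = 28/17.
p(28/17) = 135324/83521, p'(28/17) = 41653/4913, so u(3) = (28/17) - (135324/83521)/(41653/4913) = 1030960/708101.

1030960/708101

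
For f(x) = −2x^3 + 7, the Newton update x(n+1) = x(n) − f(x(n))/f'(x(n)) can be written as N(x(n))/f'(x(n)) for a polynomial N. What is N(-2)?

25

f'(x) = −6x^2.
N(x) = x·f'(x) − f(x) = x·(−6x^2) − (−2x^3 + 7) = −4x^3 − 7.
N(-2) = 25.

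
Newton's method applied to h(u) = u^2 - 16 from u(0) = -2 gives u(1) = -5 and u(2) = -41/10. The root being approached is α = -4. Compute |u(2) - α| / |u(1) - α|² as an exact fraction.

1/10

u(1) - α = -5 - (-4) = -5 + 4 = -1, so |u(1) - α| = 1.
u(2) - α = -41/10 - (-4) = -41/10 + 4 = -1/10, so |u(2) - α| = 1/10.
|u(1) - α|² = 1.
Ratio = (1/10) / 1 = 1/10.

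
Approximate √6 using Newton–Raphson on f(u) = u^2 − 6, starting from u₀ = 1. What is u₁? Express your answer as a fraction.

f'(u) = 2u.
f(1) = −5, f'(1) = 2, so u₁ = 1 − (−5)/2 = 7/2.

7/2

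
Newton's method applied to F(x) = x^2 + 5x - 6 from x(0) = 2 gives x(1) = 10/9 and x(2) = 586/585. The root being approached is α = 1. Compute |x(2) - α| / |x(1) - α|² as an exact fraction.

x(1) - α = 10/9 - 1 = 1/9, so |x(1) - α| = 1/9.
x(2) - α = 586/585 - 1 = 1/585, so |x(2) - α| = 1/585.
|x(1) - α|² = 1/81.
Ratio = (1/585) / (1/81) = 9/65.

9/65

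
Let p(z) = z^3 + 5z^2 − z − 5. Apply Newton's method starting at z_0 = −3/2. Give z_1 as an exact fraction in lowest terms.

−38/37

p'(z) = 3z^2 + 10z − 1.
p(−3/2) = 35/8, p'(−3/2) = −37/4, so z_1 = (−3/2) − (35/8)/(−37/4) = −38/37.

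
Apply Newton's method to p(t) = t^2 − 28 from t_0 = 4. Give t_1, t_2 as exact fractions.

t_1 = 11/2, t_2 = 233/44

p'(t) = 2t.
p(4) = −12, p'(4) = 8, so t_1 = 4 − (−12)/8 = 11/2.
p(11/2) = 9/4, p'(11/2) = 11, so t_2 = (11/2) − (9/4)/11 = 233/44.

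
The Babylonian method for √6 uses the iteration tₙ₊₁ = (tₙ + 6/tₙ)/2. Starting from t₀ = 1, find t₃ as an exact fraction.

10033/4088

t₁ = (1 + 6/1)/2 = 7/2.
t₂ = (7/2 + 6/(7/2))/2 = 73/28.
t₃ = (73/28 + 6/(73/28))/2 = 10033/4088.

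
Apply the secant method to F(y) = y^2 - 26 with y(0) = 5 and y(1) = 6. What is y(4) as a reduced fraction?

34862/6837

F(5) = -1, F(6) = 10. y(2) = 6 - 10·(6 - 5)/(10 - (-1)) = 56/11.
F(6) = 10, F(56/11) = -10/121. y(3) = (56/11) - (-10/121)·((56/11) - 6)/((-10/121) - 10) = 311/61.
F(56/11) = -10/121, F(311/61) = -25/3721. y(4) = (311/61) - (-25/3721)·((311/61) - (56/11))/((-25/3721) - (-10/121)) = 34862/6837.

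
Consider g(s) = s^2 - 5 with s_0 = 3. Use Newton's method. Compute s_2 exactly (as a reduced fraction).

g'(s) = 2s.
g(3) = 4, g'(3) = 6, so s_1 = 3 - 4/6 = 7/3.
g(7/3) = 4/9, g'(7/3) = 14/3, so s_2 = (7/3) - (4/9)/(14/3) = 47/21.

47/21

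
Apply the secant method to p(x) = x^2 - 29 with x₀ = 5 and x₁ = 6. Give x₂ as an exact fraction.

p(5) = -4, p(6) = 7. x₂ = 6 - 7·(6 - 5)/(7 - (-4)) = 59/11.

59/11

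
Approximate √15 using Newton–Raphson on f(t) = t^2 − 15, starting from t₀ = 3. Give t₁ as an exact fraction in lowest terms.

f'(t) = 2t.
f(3) = −6, f'(3) = 6, so t₁ = 3 − (−6)/6 = 4.

4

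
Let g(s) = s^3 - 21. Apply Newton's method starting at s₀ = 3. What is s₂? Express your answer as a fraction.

g'(s) = 3s^2.
g(3) = 6, g'(3) = 27, so s₁ = 3 - 6/27 = 25/9.
g(25/9) = 316/729, g'(25/9) = 625/27, so s₂ = (25/9) - (316/729)/(625/27) = 46559/16875.

46559/16875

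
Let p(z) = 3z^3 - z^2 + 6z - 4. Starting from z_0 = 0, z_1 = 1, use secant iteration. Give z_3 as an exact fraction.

23/39

p(0) = -4, p(1) = 4. z_2 = 1 - 4·(1 - 0)/(4 - (-4)) = 1/2.
p(1) = 4, p(1/2) = -7/8. z_3 = (1/2) - (-7/8)·((1/2) - 1)/((-7/8) - 4) = 23/39.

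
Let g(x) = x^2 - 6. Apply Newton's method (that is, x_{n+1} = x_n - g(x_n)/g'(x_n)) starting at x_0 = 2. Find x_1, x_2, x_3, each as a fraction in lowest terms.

x_1 = 5/2, x_2 = 49/20, x_3 = 4801/1960

g'(x) = 2x.
g(2) = -2, g'(2) = 4, so x_1 = 2 - (-2)/4 = 5/2.
g(5/2) = 1/4, g'(5/2) = 5, so x_2 = (5/2) - (1/4)/5 = 49/20.
g(49/20) = 1/400, g'(49/20) = 49/10, so x_3 = (49/20) - (1/400)/(49/10) = 4801/1960.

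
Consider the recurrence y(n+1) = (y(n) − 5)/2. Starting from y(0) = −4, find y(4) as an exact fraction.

y(1) = ((−4) − 5)/2 = −9/2.
y(2) = ((−9/2) − 5)/2 = −19/4.
y(3) = ((−19/4) − 5)/2 = −39/8.
y(4) = ((−39/8) − 5)/2 = −79/16.

−79/16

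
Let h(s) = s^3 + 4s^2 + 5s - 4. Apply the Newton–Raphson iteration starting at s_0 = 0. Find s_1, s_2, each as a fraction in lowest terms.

h'(s) = 3s^2 + 8s + 5.
h(0) = -4, h'(0) = 5, so s_1 = 0 - (-4)/5 = 4/5.
h(4/5) = 384/125, h'(4/5) = 333/25, so s_2 = (4/5) - (384/125)/(333/25) = 316/555.

s_1 = 4/5, s_2 = 316/555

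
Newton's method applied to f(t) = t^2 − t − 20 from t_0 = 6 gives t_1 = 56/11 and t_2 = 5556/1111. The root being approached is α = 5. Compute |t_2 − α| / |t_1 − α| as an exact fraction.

1/101

t_1 − α = 56/11 − 5 = 1/11, so |t_1 − α| = 1/11.
t_2 − α = 5556/1111 − 5 = 1/1111, so |t_2 − α| = 1/1111.
Ratio = (1/1111) / (1/11) = 1/101.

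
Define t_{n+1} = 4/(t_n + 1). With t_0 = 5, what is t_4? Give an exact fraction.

t_1 = 4/(5 + 1) = 2/3.
t_2 = 4/(2/3 + 1) = 12/5.
t_3 = 4/(12/5 + 1) = 20/17.
t_4 = 4/(20/17 + 1) = 68/37.

68/37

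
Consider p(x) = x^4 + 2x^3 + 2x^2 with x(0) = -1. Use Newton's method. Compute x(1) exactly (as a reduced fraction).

-1/2

p'(x) = 4x^3 + 6x^2 + 4x.
p(-1) = 1, p'(-1) = -2, so x(1) = (-1) - 1/(-2) = -1/2.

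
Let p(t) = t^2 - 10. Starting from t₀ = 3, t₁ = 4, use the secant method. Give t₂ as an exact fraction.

22/7

p(3) = -1, p(4) = 6. t₂ = 4 - 6·(4 - 3)/(6 - (-1)) = 22/7.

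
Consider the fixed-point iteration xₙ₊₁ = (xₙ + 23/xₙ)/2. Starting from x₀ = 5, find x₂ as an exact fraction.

x₁ = (5 + 23/5)/2 = 24/5.
x₂ = (24/5 + 23/(24/5))/2 = 1151/240.

1151/240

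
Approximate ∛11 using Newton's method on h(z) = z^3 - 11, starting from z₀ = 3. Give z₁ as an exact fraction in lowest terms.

h'(z) = 3z^2.
h(3) = 16, h'(3) = 27, so z₁ = 3 - 16/27 = 65/27.

65/27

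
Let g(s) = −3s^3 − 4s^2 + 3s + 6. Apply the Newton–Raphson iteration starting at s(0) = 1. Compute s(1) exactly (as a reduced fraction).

g'(s) = −9s^2 − 8s + 3.
g(1) = 2, g'(1) = −14, so s(1) = 1 − 2/(−14) = 8/7.

8/7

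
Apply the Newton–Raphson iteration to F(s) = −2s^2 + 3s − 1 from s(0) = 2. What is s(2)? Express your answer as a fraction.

73/65

F'(s) = −4s + 3.
F(2) = −3, F'(2) = −5, so s(1) = 2 − (−3)/(−5) = 7/5.
F(7/5) = −18/25, F'(7/5) = −13/5, so s(2) = (7/5) − (−18/25)/(−13/5) = 73/65.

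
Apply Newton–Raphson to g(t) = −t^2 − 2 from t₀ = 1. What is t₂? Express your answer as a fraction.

g'(t) = −2t.
g(1) = −3, g'(1) = −2, so t₁ = 1 − (−3)/(−2) = −1/2.
g(−1/2) = −9/4, g'(−1/2) = 1, so t₂ = (−1/2) − (−9/4)/1 = 7/4.

7/4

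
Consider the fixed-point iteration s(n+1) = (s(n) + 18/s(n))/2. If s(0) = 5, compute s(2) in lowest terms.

s(1) = (5 + 18/5)/2 = 43/10.
s(2) = (43/10 + 18/(43/10))/2 = 3649/860.

3649/860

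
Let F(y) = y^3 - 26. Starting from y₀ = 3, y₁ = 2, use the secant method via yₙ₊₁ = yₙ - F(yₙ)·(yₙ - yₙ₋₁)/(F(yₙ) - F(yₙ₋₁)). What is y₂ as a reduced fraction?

F(3) = 1, F(2) = -18. y₂ = 2 - (-18)·(2 - 3)/((-18) - 1) = 56/19.

56/19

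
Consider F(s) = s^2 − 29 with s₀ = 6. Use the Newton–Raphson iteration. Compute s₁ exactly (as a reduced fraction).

65/12

F'(s) = 2s.
F(6) = 7, F'(6) = 12, so s₁ = 6 − 7/12 = 65/12.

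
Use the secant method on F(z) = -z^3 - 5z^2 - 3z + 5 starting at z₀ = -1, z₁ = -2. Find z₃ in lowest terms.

F(-1) = 4, F(-2) = -1. z₂ = (-2) - (-1)·((-2) - (-1))/((-1) - 4) = -9/5.
F(-2) = -1, F(-9/5) = 4/125. z₃ = (-9/5) - (4/125)·((-9/5) - (-2))/((4/125) - (-1)) = -233/129.

-233/129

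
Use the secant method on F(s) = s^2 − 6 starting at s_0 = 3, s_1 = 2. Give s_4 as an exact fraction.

218/89

F(3) = 3, F(2) = −2. s_2 = 2 − (−2)·(2 − 3)/((−2) − 3) = 12/5.
F(2) = −2, F(12/5) = −6/25. s_3 = (12/5) − (−6/25)·((12/5) − 2)/((−6/25) − (−2)) = 27/11.
F(12/5) = −6/25, F(27/11) = 3/121. s_4 = (27/11) − (3/121)·((27/11) − (12/5))/((3/121) − (−6/25)) = 218/89.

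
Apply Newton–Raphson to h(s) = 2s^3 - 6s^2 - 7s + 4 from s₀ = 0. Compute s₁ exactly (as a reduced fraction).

4/7

h'(s) = 6s^2 - 12s - 7.
h(0) = 4, h'(0) = -7, so s₁ = 0 - 4/(-7) = 4/7.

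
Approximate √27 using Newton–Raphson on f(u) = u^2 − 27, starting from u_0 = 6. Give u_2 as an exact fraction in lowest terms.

f'(u) = 2u.
f(6) = 9, f'(6) = 12, so u_1 = 6 − 9/12 = 21/4.
f(21/4) = 9/16, f'(21/4) = 21/2, so u_2 = (21/4) − (9/16)/(21/2) = 291/56.

291/56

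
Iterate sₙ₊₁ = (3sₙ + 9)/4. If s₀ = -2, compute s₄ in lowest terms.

1413/256

s₁ = (3·(-2) + 9)/4 = 3/4.
s₂ = (3·(3/4) + 9)/4 = 45/16.
s₃ = (3·(45/16) + 9)/4 = 279/64.
s₄ = (3·(279/64) + 9)/4 = 1413/256.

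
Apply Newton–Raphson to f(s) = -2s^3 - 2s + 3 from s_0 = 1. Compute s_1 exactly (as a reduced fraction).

f'(s) = -6s^2 - 2.
f(1) = -1, f'(1) = -8, so s_1 = 1 - (-1)/(-8) = 7/8.

7/8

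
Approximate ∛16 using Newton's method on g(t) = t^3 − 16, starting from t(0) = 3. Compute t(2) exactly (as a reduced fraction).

g'(t) = 3t^2.
g(3) = 11, g'(3) = 27, so t(1) = 3 − 11/27 = 70/27.
g(70/27) = 28072/19683, g'(70/27) = 4900/243, so t(2) = (70/27) − (28072/19683)/(4900/243) = 250232/99225.

250232/99225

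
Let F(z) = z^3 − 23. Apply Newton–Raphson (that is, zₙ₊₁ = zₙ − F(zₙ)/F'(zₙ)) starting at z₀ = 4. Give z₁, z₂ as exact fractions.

F'(z) = 3z^2.
F(4) = 41, F'(4) = 48, so z₁ = 4 − 41/48 = 151/48.
F(151/48) = 899335/110592, F'(151/48) = 22801/768, so z₂ = (151/48) − (899335/110592)/(22801/768) = 4714759/1641672.

z₁ = 151/48, z₂ = 4714759/1641672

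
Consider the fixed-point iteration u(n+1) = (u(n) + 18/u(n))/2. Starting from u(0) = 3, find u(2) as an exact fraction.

u(1) = (3 + 18/3)/2 = 9/2.
u(2) = (9/2 + 18/(9/2))/2 = 17/4.

17/4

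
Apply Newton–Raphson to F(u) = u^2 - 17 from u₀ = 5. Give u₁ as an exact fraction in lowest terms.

F'(u) = 2u.
F(5) = 8, F'(5) = 10, so u₁ = 5 - 8/10 = 21/5.

21/5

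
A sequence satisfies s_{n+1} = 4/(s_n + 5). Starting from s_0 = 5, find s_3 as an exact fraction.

108/155

s_1 = 4/(5 + 5) = 2/5.
s_2 = 4/(2/5 + 5) = 20/27.
s_3 = 4/(20/27 + 5) = 108/155.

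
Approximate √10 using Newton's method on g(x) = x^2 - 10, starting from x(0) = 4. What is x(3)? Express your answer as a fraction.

216401/68432

g'(x) = 2x.
g(4) = 6, g'(4) = 8, so x(1) = 4 - 6/8 = 13/4.
g(13/4) = 9/16, g'(13/4) = 13/2, so x(2) = (13/4) - (9/16)/(13/2) = 329/104.
g(329/104) = 81/10816, g'(329/104) = 329/52, so x(3) = (329/104) - (81/10816)/(329/52) = 216401/68432.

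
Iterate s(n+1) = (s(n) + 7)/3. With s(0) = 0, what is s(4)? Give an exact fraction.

280/81

s(1) = (0 + 7)/3 = 7/3.
s(2) = ((7/3) + 7)/3 = 28/9.
s(3) = ((28/9) + 7)/3 = 91/27.
s(4) = ((91/27) + 7)/3 = 280/81.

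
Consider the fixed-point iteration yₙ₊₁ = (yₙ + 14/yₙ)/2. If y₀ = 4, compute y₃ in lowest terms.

y₁ = (4 + 14/4)/2 = 15/4.
y₂ = (15/4 + 14/(15/4))/2 = 449/120.
y₃ = (449/120 + 14/(449/120))/2 = 403201/107760.

403201/107760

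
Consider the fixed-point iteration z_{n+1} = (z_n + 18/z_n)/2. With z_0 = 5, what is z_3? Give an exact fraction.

z_1 = (5 + 18/5)/2 = 43/10.
z_2 = (43/10 + 18/(43/10))/2 = 3649/860.
z_3 = (3649/860 + 18/(3649/860))/2 = 26628001/6276280.

26628001/6276280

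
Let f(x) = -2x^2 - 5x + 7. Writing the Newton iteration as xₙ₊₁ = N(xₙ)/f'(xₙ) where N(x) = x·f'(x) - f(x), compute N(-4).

-39

f'(x) = -4x - 5.
N(x) = x·f'(x) - f(x) = x·(-4x - 5) - (-2x^2 - 5x + 7) = -2x^2 - 7.
N(-4) = -39.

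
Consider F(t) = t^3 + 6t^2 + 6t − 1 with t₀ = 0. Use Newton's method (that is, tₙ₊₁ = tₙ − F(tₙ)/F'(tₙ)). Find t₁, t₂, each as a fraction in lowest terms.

t₁ = 1/6, t₂ = 127/873

F'(t) = 3t^2 + 12t + 6.
F(0) = −1, F'(0) = 6, so t₁ = 0 − (−1)/6 = 1/6.
F(1/6) = 37/216, F'(1/6) = 97/12, so t₂ = (1/6) − (37/216)/(97/12) = 127/873.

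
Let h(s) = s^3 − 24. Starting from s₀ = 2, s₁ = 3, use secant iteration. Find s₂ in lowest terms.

54/19

h(2) = −16, h(3) = 3. s₂ = 3 − 3·(3 − 2)/(3 − (−16)) = 54/19.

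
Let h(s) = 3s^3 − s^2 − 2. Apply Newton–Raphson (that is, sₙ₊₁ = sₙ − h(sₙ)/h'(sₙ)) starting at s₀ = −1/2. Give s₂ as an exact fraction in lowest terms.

457/52

h'(s) = 9s^2 − 2s.
h(−1/2) = −21/8, h'(−1/2) = 13/4, so s₁ = (−1/2) − (−21/8)/(13/4) = 4/13.
h(4/13) = −4410/2197, h'(4/13) = 40/169, so s₂ = (4/13) − (−4410/2197)/(40/169) = 457/52.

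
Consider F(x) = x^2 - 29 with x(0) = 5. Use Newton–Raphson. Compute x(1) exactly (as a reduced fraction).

27/5

F'(x) = 2x.
F(5) = -4, F'(5) = 10, so x(1) = 5 - (-4)/10 = 27/5.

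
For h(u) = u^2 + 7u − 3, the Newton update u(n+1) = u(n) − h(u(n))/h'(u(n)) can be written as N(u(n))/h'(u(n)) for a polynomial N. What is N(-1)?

4

h'(u) = 2u + 7.
N(u) = u·h'(u) − h(u) = u·(2u + 7) − (u^2 + 7u − 3) = u^2 + 3.
N(-1) = 4.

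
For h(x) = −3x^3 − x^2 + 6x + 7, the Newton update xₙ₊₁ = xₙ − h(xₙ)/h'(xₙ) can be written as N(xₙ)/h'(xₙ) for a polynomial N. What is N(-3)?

146

h'(x) = −9x^2 − 2x + 6.
N(x) = x·h'(x) − h(x) = x·(−9x^2 − 2x + 6) − (−3x^3 − x^2 + 6x + 7) = −6x^3 − x^2 − 7.
N(-3) = 146.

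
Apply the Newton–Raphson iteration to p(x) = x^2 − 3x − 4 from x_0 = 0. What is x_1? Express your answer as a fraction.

p'(x) = 2x − 3.
p(0) = −4, p'(0) = −3, so x_1 = 0 − (−4)/(−3) = −4/3.

−4/3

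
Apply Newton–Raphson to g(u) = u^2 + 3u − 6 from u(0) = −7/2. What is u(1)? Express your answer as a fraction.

g'(u) = 2u + 3.
g(−7/2) = −17/4, g'(−7/2) = −4, so u(1) = (−7/2) − (−17/4)/(−4) = −73/16.

−73/16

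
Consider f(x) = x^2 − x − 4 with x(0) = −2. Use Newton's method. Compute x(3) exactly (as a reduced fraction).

−70996/45465

f'(x) = 2x − 1.
f(−2) = 2, f'(−2) = −5, so x(1) = (−2) − 2/(−5) = −8/5.
f(−8/5) = 4/25, f'(−8/5) = −21/5, so x(2) = (−8/5) − (4/25)/(−21/5) = −164/105.
f(−164/105) = 16/11025, f'(−164/105) = −433/105, so x(3) = (−164/105) − (16/11025)/(−433/105) = −70996/45465.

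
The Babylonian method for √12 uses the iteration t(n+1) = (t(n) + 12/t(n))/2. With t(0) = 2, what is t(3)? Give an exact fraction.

97/28

t(1) = (2 + 12/2)/2 = 4.
t(2) = (4 + 12/4)/2 = 7/2.
t(3) = (7/2 + 12/(7/2))/2 = 97/28.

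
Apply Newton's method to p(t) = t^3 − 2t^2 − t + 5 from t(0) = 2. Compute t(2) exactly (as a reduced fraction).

5/2

p'(t) = 3t^2 − 4t − 1.
p(2) = 3, p'(2) = 3, so t(1) = 2 − 3/3 = 1.
p(1) = 3, p'(1) = −2, so t(2) = 1 − 3/(−2) = 5/2.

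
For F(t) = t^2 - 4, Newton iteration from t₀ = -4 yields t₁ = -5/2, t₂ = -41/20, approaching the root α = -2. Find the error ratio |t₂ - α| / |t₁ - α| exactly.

t₁ - α = -5/2 - (-2) = -5/2 + 2 = -1/2, so |t₁ - α| = 1/2.
t₂ - α = -41/20 - (-2) = -41/20 + 2 = -1/20, so |t₂ - α| = 1/20.
Ratio = (1/20) / (1/2) = 1/10.

1/10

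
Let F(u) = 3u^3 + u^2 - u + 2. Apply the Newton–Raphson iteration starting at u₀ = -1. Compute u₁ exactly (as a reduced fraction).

-7/6

F'(u) = 9u^2 + 2u - 1.
F(-1) = 1, F'(-1) = 6, so u₁ = (-1) - 1/6 = -7/6.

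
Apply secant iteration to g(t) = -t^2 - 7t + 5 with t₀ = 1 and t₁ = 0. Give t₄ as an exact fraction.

g(1) = -3, g(0) = 5. t₂ = 0 - 5·(0 - 1)/(5 - (-3)) = 5/8.
g(0) = 5, g(5/8) = 15/64. t₃ = (5/8) - (15/64)·((5/8) - 0)/((15/64) - 5) = 40/61.
g(5/8) = 15/64, g(40/61) = -75/3721. t₄ = (40/61) - (-75/3721)·((40/61) - (5/8))/((-75/3721) - (15/64)) = 880/1347.

880/1347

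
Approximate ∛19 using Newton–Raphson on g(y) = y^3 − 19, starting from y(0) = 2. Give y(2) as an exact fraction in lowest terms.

g'(y) = 3y^2.
g(2) = −11, g'(2) = 12, so y(1) = 2 − (−11)/12 = 35/12.
g(35/12) = 10043/1728, g'(35/12) = 1225/48, so y(2) = (35/12) − (10043/1728)/(1225/48) = 59291/22050.

59291/22050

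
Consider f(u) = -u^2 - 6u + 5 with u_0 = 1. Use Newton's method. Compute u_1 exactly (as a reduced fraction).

3/4

f'(u) = -2u - 6.
f(1) = -2, f'(1) = -8, so u_1 = 1 - (-2)/(-8) = 3/4.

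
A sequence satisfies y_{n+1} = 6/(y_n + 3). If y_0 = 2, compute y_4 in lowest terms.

y_1 = 6/(2 + 3) = 6/5.
y_2 = 6/(6/5 + 3) = 10/7.
y_3 = 6/(10/7 + 3) = 42/31.
y_4 = 6/(42/31 + 3) = 62/45.

62/45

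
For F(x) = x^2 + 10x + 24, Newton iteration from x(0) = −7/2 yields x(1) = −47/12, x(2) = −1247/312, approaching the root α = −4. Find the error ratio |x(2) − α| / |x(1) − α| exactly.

1/26

x(1) − α = −47/12 − (−4) = −47/12 + 4 = 1/12, so |x(1) − α| = 1/12.
x(2) − α = −1247/312 − (−4) = −1247/312 + 4 = 1/312, so |x(2) − α| = 1/312.
Ratio = (1/312) / (1/12) = 1/26.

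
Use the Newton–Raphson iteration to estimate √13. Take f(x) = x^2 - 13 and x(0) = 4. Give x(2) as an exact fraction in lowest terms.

1673/464

f'(x) = 2x.
f(4) = 3, f'(4) = 8, so x(1) = 4 - 3/8 = 29/8.
f(29/8) = 9/64, f'(29/8) = 29/4, so x(2) = (29/8) - (9/64)/(29/4) = 1673/464.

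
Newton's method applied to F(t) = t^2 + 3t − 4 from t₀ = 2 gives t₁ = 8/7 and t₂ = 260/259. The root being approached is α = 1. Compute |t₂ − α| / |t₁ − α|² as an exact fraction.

t₁ − α = 8/7 − 1 = 1/7, so |t₁ − α| = 1/7.
t₂ − α = 260/259 − 1 = 1/259, so |t₂ − α| = 1/259.
|t₁ − α|² = 1/49.
Ratio = (1/259) / (1/49) = 7/37.

7/37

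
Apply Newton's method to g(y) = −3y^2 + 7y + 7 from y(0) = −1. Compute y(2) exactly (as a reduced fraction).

−1483/1963

g'(y) = −6y + 7.
g(−1) = −3, g'(−1) = 13, so y(1) = (−1) − (−3)/13 = −10/13.
g(−10/13) = −27/169, g'(−10/13) = 151/13, so y(2) = (−10/13) − (−27/169)/(151/13) = −1483/1963.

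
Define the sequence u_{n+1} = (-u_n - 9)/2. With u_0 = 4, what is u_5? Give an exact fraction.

u_1 = (-4 - 9)/2 = -13/2.
u_2 = (-(-13/2) - 9)/2 = -5/4.
u_3 = (-(-5/4) - 9)/2 = -31/8.
u_4 = (-(-31/8) - 9)/2 = -41/16.
u_5 = (-(-41/16) - 9)/2 = -103/32.

-103/32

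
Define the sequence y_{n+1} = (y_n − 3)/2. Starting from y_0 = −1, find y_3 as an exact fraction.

−11/4

y_1 = ((−1) − 3)/2 = −2.
y_2 = ((−2) − 3)/2 = −5/2.
y_3 = ((−5/2) − 3)/2 = −11/4.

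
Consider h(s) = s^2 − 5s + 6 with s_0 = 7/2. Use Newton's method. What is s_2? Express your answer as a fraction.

h'(s) = 2s − 5.
h(7/2) = 3/4, h'(7/2) = 2, so s_1 = (7/2) − (3/4)/2 = 25/8.
h(25/8) = 9/64, h'(25/8) = 5/4, so s_2 = (25/8) − (9/64)/(5/4) = 241/80.

241/80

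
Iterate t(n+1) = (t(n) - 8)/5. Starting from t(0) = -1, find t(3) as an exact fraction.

t(1) = ((-1) - 8)/5 = -9/5.
t(2) = ((-9/5) - 8)/5 = -49/25.
t(3) = ((-49/25) - 8)/5 = -249/125.

-249/125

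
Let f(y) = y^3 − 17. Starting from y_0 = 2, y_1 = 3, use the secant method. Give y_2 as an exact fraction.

f(2) = −9, f(3) = 10. y_2 = 3 − 10·(3 − 2)/(10 − (−9)) = 47/19.

47/19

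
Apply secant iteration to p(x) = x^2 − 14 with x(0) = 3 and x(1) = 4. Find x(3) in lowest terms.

101/27

p(3) = −5, p(4) = 2. x(2) = 4 − 2·(4 − 3)/(2 − (−5)) = 26/7.
p(4) = 2, p(26/7) = −10/49. x(3) = (26/7) − (−10/49)·((26/7) − 4)/((−10/49) − 2) = 101/27.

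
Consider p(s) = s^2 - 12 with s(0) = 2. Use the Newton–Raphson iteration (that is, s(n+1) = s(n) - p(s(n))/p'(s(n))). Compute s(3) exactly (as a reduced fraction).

97/28

p'(s) = 2s.
p(2) = -8, p'(2) = 4, so s(1) = 2 - (-8)/4 = 4.
p(4) = 4, p'(4) = 8, so s(2) = 4 - 4/8 = 7/2.
p(7/2) = 1/4, p'(7/2) = 7, so s(3) = (7/2) - (1/4)/7 = 97/28.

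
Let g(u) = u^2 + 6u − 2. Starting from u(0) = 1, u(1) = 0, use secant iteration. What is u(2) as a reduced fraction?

2/7

g(1) = 5, g(0) = −2. u(2) = 0 − (−2)·(0 − 1)/((−2) − 5) = 2/7.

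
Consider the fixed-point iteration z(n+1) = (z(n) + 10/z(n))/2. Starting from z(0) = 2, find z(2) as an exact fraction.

89/28

z(1) = (2 + 10/2)/2 = 7/2.
z(2) = (7/2 + 10/(7/2))/2 = 89/28.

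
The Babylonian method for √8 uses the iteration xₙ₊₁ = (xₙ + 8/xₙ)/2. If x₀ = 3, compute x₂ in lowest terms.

577/204

x₁ = (3 + 8/3)/2 = 17/6.
x₂ = (17/6 + 8/(17/6))/2 = 577/204.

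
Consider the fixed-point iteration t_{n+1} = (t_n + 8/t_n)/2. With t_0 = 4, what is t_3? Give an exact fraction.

t_1 = (4 + 8/4)/2 = 3.
t_2 = (3 + 8/3)/2 = 17/6.
t_3 = (17/6 + 8/(17/6))/2 = 577/204.

577/204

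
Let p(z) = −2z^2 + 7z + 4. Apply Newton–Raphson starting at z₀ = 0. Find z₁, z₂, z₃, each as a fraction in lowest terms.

z₁ = −4/7, z₂ = −228/455, z₃ = −932068/1864135

p'(z) = −4z + 7.
p(0) = 4, p'(0) = 7, so z₁ = 0 − 4/7 = −4/7.
p(−4/7) = −32/49, p'(−4/7) = 65/7, so z₂ = (−4/7) − (−32/49)/(65/7) = −228/455.
p(−228/455) = −2048/207025, p'(−228/455) = 4097/455, so z₃ = (−228/455) − (−2048/207025)/(4097/455) = −932068/1864135.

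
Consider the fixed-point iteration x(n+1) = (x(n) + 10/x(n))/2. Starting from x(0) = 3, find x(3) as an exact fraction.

1039681/328776

x(1) = (3 + 10/3)/2 = 19/6.
x(2) = (19/6 + 10/(19/6))/2 = 721/228.
x(3) = (721/228 + 10/(721/228))/2 = 1039681/328776.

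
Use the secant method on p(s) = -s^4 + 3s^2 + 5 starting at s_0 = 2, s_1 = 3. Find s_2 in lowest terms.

101/50

p(2) = 1, p(3) = -49. s_2 = 3 - (-49)·(3 - 2)/((-49) - 1) = 101/50.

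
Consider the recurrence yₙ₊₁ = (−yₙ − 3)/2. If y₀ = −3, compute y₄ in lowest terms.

y₁ = (−(−3) − 3)/2 = 0.
y₂ = (−0 − 3)/2 = −3/2.
y₃ = (−(−3/2) − 3)/2 = −3/4.
y₄ = (−(−3/4) − 3)/2 = −9/8.

−9/8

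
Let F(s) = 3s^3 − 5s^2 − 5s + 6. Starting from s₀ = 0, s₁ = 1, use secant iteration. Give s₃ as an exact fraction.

F(0) = 6, F(1) = −1. s₂ = 1 − (−1)·(1 − 0)/((−1) − 6) = 6/7.
F(1) = −1, F(6/7) = −24/343. s₃ = (6/7) − (−24/343)·((6/7) − 1)/((−24/343) − (−1)) = 270/319.

270/319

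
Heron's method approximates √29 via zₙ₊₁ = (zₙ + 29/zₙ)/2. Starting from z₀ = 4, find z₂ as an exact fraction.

z₁ = (4 + 29/4)/2 = 45/8.
z₂ = (45/8 + 29/(45/8))/2 = 3881/720.

3881/720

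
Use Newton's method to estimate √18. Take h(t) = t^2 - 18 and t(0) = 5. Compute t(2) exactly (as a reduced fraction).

3649/860

h'(t) = 2t.
h(5) = 7, h'(5) = 10, so t(1) = 5 - 7/10 = 43/10.
h(43/10) = 49/100, h'(43/10) = 43/5, so t(2) = (43/10) - (49/100)/(43/5) = 3649/860.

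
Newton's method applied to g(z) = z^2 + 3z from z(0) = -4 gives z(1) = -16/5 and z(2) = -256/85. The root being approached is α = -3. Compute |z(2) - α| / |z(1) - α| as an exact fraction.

1/17

z(1) - α = -16/5 - (-3) = -16/5 + 3 = -1/5, so |z(1) - α| = 1/5.
z(2) - α = -256/85 - (-3) = -256/85 + 3 = -1/85, so |z(2) - α| = 1/85.
Ratio = (1/85) / (1/5) = 1/17.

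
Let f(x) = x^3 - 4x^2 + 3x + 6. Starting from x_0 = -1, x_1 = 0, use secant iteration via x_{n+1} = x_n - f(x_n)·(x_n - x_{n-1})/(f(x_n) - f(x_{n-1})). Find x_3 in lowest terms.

-32/35

f(-1) = -2, f(0) = 6. x_2 = 0 - 6·(0 - (-1))/(6 - (-2)) = -3/4.
f(0) = 6, f(-3/4) = 69/64. x_3 = (-3/4) - (69/64)·((-3/4) - 0)/((69/64) - 6) = -32/35.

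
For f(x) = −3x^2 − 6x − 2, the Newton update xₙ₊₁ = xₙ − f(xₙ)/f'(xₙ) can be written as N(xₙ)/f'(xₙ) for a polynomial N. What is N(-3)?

−25

f'(x) = −6x − 6.
N(x) = x·f'(x) − f(x) = x·(−6x − 6) − (−3x^2 − 6x − 2) = −3x^2 + 2.
N(-3) = −25.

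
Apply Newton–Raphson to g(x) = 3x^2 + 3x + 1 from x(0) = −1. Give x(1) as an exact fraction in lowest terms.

−2/3

g'(x) = 6x + 3.
g(−1) = 1, g'(−1) = −3, so x(1) = (−1) − 1/(−3) = −2/3.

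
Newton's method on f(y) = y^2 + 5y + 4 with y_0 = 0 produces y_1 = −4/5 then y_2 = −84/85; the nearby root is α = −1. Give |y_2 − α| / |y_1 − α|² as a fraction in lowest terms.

5/17

y_1 − α = −4/5 − (−1) = −4/5 + 1 = 1/5, so |y_1 − α| = 1/5.
y_2 − α = −84/85 − (−1) = −84/85 + 1 = 1/85, so |y_2 − α| = 1/85.
|y_1 − α|² = 1/25.
Ratio = (1/85) / (1/25) = 5/17.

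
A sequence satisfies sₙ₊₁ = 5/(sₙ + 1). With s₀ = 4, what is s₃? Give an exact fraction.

s₁ = 5/(4 + 1) = 1.
s₂ = 5/(1 + 1) = 5/2.
s₃ = 5/(5/2 + 1) = 10/7.

10/7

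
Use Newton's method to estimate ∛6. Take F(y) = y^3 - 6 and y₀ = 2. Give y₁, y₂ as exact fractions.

y₁ = 11/6, y₂ = 1979/1089

F'(y) = 3y^2.
F(2) = 2, F'(2) = 12, so y₁ = 2 - 2/12 = 11/6.
F(11/6) = 35/216, F'(11/6) = 121/12, so y₂ = (11/6) - (35/216)/(121/12) = 1979/1089.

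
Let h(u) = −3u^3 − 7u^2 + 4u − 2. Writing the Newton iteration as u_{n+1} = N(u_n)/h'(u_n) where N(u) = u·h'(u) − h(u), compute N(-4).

274

h'(u) = −9u^2 − 14u + 4.
N(u) = u·h'(u) − h(u) = u·(−9u^2 − 14u + 4) − (−3u^3 − 7u^2 + 4u − 2) = −6u^3 − 7u^2 + 2.
N(-4) = 274.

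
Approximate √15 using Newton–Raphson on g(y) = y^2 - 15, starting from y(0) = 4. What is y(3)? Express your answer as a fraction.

7380481/1905632

g'(y) = 2y.
g(4) = 1, g'(4) = 8, so y(1) = 4 - 1/8 = 31/8.
g(31/8) = 1/64, g'(31/8) = 31/4, so y(2) = (31/8) - (1/64)/(31/4) = 1921/496.
g(1921/496) = 1/246016, g'(1921/496) = 1921/248, so y(3) = (1921/496) - (1/246016)/(1921/248) = 7380481/1905632.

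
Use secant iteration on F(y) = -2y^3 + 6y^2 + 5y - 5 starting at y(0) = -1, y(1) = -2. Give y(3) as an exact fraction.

-22669/20447

F(-1) = -2, F(-2) = 25. y(2) = (-2) - 25·((-2) - (-1))/(25 - (-2)) = -29/27.
F(-2) = 25, F(-29/27) = -19100/19683. y(3) = (-29/27) - (-19100/19683)·((-29/27) - (-2))/((-19100/19683) - 25) = -22669/20447.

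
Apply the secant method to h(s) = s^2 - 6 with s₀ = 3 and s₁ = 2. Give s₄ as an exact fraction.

h(3) = 3, h(2) = -2. s₂ = 2 - (-2)·(2 - 3)/((-2) - 3) = 12/5.
h(2) = -2, h(12/5) = -6/25. s₃ = (12/5) - (-6/25)·((12/5) - 2)/((-6/25) - (-2)) = 27/11.
h(12/5) = -6/25, h(27/11) = 3/121. s₄ = (27/11) - (3/121)·((27/11) - (12/5))/((3/121) - (-6/25)) = 218/89.

218/89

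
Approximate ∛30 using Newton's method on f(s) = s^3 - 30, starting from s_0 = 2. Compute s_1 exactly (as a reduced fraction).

f'(s) = 3s^2.
f(2) = -22, f'(2) = 12, so s_1 = 2 - (-22)/12 = 23/6.

23/6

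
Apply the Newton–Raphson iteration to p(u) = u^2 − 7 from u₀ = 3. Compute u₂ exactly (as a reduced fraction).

p'(u) = 2u.
p(3) = 2, p'(3) = 6, so u₁ = 3 − 2/6 = 8/3.
p(8/3) = 1/9, p'(8/3) = 16/3, so u₂ = (8/3) − (1/9)/(16/3) = 127/48.

127/48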